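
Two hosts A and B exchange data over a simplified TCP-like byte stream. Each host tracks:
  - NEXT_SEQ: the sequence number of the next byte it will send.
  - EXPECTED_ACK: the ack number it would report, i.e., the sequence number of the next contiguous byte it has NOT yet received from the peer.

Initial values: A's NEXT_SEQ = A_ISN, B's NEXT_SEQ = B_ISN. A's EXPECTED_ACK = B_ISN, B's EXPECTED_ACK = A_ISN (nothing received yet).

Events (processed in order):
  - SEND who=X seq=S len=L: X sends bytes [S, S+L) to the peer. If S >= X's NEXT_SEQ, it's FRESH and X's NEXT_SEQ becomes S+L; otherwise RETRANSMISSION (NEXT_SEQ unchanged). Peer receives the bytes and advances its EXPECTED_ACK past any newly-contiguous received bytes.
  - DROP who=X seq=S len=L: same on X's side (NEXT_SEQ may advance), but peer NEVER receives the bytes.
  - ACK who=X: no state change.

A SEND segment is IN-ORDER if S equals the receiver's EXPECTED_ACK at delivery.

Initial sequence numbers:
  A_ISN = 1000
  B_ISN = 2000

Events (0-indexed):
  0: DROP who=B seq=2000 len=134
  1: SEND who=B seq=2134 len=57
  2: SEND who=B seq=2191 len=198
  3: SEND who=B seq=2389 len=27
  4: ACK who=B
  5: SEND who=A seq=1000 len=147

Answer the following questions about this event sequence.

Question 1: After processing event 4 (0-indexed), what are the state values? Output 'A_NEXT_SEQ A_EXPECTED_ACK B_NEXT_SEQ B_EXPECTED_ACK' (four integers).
After event 0: A_seq=1000 A_ack=2000 B_seq=2134 B_ack=1000
After event 1: A_seq=1000 A_ack=2000 B_seq=2191 B_ack=1000
After event 2: A_seq=1000 A_ack=2000 B_seq=2389 B_ack=1000
After event 3: A_seq=1000 A_ack=2000 B_seq=2416 B_ack=1000
After event 4: A_seq=1000 A_ack=2000 B_seq=2416 B_ack=1000

1000 2000 2416 1000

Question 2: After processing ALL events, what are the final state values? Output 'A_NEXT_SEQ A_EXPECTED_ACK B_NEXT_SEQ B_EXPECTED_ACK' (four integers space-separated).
Answer: 1147 2000 2416 1147

Derivation:
After event 0: A_seq=1000 A_ack=2000 B_seq=2134 B_ack=1000
After event 1: A_seq=1000 A_ack=2000 B_seq=2191 B_ack=1000
After event 2: A_seq=1000 A_ack=2000 B_seq=2389 B_ack=1000
After event 3: A_seq=1000 A_ack=2000 B_seq=2416 B_ack=1000
After event 4: A_seq=1000 A_ack=2000 B_seq=2416 B_ack=1000
After event 5: A_seq=1147 A_ack=2000 B_seq=2416 B_ack=1147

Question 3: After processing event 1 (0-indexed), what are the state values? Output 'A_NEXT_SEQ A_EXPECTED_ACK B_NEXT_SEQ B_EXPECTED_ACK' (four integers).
After event 0: A_seq=1000 A_ack=2000 B_seq=2134 B_ack=1000
After event 1: A_seq=1000 A_ack=2000 B_seq=2191 B_ack=1000

1000 2000 2191 1000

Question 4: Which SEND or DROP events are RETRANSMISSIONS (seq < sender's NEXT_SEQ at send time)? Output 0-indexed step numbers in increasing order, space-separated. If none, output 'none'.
Step 0: DROP seq=2000 -> fresh
Step 1: SEND seq=2134 -> fresh
Step 2: SEND seq=2191 -> fresh
Step 3: SEND seq=2389 -> fresh
Step 5: SEND seq=1000 -> fresh

Answer: none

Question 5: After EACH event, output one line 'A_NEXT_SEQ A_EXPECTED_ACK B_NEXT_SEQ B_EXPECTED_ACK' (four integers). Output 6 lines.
1000 2000 2134 1000
1000 2000 2191 1000
1000 2000 2389 1000
1000 2000 2416 1000
1000 2000 2416 1000
1147 2000 2416 1147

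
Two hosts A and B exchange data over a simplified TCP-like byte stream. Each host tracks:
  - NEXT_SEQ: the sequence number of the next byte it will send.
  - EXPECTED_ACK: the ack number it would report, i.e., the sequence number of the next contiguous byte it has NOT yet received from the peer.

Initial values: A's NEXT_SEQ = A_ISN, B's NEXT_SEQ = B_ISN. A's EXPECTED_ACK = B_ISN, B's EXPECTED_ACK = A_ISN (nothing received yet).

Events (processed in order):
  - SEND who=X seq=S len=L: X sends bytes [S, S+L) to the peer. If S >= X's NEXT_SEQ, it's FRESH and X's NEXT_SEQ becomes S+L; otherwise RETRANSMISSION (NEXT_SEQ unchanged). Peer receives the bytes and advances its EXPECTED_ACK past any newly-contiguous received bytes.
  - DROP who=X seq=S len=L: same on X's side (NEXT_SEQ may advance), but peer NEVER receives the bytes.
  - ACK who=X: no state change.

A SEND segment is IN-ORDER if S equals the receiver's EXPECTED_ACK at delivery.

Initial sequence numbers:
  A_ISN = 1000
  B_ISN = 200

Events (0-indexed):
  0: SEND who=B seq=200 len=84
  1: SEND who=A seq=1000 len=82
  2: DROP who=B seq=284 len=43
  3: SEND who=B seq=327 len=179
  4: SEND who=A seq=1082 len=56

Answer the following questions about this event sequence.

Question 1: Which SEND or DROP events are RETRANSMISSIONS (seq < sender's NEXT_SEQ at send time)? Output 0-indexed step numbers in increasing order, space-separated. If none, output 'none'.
Step 0: SEND seq=200 -> fresh
Step 1: SEND seq=1000 -> fresh
Step 2: DROP seq=284 -> fresh
Step 3: SEND seq=327 -> fresh
Step 4: SEND seq=1082 -> fresh

Answer: none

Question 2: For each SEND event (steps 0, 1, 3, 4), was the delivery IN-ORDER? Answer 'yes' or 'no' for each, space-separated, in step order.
Step 0: SEND seq=200 -> in-order
Step 1: SEND seq=1000 -> in-order
Step 3: SEND seq=327 -> out-of-order
Step 4: SEND seq=1082 -> in-order

Answer: yes yes no yes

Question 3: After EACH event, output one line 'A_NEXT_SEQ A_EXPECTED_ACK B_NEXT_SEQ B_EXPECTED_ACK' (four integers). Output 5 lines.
1000 284 284 1000
1082 284 284 1082
1082 284 327 1082
1082 284 506 1082
1138 284 506 1138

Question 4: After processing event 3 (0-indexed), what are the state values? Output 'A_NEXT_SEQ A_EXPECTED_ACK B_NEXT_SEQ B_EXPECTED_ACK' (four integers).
After event 0: A_seq=1000 A_ack=284 B_seq=284 B_ack=1000
After event 1: A_seq=1082 A_ack=284 B_seq=284 B_ack=1082
After event 2: A_seq=1082 A_ack=284 B_seq=327 B_ack=1082
After event 3: A_seq=1082 A_ack=284 B_seq=506 B_ack=1082

1082 284 506 1082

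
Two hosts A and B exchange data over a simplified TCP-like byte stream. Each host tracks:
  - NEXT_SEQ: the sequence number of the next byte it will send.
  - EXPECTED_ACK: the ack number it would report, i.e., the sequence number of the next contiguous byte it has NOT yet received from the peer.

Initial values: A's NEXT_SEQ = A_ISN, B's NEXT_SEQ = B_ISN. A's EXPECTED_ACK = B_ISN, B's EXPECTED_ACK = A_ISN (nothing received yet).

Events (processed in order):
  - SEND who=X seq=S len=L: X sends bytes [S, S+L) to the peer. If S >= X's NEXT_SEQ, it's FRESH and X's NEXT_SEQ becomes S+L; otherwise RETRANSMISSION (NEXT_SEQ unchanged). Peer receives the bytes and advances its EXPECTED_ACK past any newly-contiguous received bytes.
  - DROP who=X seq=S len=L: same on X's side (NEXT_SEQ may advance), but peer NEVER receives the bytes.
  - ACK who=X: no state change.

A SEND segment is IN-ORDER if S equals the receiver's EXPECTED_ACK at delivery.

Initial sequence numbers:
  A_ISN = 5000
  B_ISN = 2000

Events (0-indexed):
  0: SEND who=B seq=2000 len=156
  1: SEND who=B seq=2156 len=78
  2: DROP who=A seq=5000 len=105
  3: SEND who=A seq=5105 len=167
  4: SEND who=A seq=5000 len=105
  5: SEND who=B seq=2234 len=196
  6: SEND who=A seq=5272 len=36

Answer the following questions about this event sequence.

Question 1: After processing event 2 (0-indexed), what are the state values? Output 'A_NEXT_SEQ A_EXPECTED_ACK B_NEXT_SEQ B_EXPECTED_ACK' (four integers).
After event 0: A_seq=5000 A_ack=2156 B_seq=2156 B_ack=5000
After event 1: A_seq=5000 A_ack=2234 B_seq=2234 B_ack=5000
After event 2: A_seq=5105 A_ack=2234 B_seq=2234 B_ack=5000

5105 2234 2234 5000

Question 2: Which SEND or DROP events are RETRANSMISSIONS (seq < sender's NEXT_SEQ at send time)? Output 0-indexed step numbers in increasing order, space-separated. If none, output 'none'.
Answer: 4

Derivation:
Step 0: SEND seq=2000 -> fresh
Step 1: SEND seq=2156 -> fresh
Step 2: DROP seq=5000 -> fresh
Step 3: SEND seq=5105 -> fresh
Step 4: SEND seq=5000 -> retransmit
Step 5: SEND seq=2234 -> fresh
Step 6: SEND seq=5272 -> fresh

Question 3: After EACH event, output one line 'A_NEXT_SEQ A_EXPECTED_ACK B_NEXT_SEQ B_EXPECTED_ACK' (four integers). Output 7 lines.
5000 2156 2156 5000
5000 2234 2234 5000
5105 2234 2234 5000
5272 2234 2234 5000
5272 2234 2234 5272
5272 2430 2430 5272
5308 2430 2430 5308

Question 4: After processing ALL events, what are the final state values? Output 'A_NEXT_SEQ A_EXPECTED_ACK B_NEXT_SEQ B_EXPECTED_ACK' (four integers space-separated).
Answer: 5308 2430 2430 5308

Derivation:
After event 0: A_seq=5000 A_ack=2156 B_seq=2156 B_ack=5000
After event 1: A_seq=5000 A_ack=2234 B_seq=2234 B_ack=5000
After event 2: A_seq=5105 A_ack=2234 B_seq=2234 B_ack=5000
After event 3: A_seq=5272 A_ack=2234 B_seq=2234 B_ack=5000
After event 4: A_seq=5272 A_ack=2234 B_seq=2234 B_ack=5272
After event 5: A_seq=5272 A_ack=2430 B_seq=2430 B_ack=5272
After event 6: A_seq=5308 A_ack=2430 B_seq=2430 B_ack=5308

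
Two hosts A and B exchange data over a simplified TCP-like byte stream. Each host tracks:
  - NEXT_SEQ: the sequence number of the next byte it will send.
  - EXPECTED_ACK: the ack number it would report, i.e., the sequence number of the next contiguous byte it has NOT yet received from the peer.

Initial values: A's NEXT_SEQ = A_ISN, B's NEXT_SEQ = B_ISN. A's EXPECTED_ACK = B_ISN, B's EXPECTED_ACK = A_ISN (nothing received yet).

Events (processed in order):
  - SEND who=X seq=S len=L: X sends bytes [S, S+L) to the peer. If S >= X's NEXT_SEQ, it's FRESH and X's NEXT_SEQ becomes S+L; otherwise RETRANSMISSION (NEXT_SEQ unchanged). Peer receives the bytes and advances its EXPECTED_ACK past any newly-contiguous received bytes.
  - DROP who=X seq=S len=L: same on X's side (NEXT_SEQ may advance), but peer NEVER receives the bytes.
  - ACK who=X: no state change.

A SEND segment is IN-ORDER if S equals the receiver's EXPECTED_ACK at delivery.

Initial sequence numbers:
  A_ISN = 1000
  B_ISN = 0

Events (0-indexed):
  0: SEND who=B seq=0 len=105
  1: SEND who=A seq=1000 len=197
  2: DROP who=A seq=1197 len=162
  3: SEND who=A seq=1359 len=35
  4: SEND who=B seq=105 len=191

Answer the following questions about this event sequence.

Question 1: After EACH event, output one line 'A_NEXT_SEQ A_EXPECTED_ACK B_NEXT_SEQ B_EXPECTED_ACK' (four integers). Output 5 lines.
1000 105 105 1000
1197 105 105 1197
1359 105 105 1197
1394 105 105 1197
1394 296 296 1197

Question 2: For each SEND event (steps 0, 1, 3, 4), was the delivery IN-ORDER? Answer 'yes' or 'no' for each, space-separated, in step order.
Step 0: SEND seq=0 -> in-order
Step 1: SEND seq=1000 -> in-order
Step 3: SEND seq=1359 -> out-of-order
Step 4: SEND seq=105 -> in-order

Answer: yes yes no yes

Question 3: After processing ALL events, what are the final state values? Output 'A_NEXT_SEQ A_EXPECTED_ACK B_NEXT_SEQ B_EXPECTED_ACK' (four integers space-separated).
After event 0: A_seq=1000 A_ack=105 B_seq=105 B_ack=1000
After event 1: A_seq=1197 A_ack=105 B_seq=105 B_ack=1197
After event 2: A_seq=1359 A_ack=105 B_seq=105 B_ack=1197
After event 3: A_seq=1394 A_ack=105 B_seq=105 B_ack=1197
After event 4: A_seq=1394 A_ack=296 B_seq=296 B_ack=1197

Answer: 1394 296 296 1197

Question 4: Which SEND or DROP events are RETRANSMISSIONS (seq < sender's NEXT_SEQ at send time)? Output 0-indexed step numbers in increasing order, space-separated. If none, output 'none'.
Step 0: SEND seq=0 -> fresh
Step 1: SEND seq=1000 -> fresh
Step 2: DROP seq=1197 -> fresh
Step 3: SEND seq=1359 -> fresh
Step 4: SEND seq=105 -> fresh

Answer: none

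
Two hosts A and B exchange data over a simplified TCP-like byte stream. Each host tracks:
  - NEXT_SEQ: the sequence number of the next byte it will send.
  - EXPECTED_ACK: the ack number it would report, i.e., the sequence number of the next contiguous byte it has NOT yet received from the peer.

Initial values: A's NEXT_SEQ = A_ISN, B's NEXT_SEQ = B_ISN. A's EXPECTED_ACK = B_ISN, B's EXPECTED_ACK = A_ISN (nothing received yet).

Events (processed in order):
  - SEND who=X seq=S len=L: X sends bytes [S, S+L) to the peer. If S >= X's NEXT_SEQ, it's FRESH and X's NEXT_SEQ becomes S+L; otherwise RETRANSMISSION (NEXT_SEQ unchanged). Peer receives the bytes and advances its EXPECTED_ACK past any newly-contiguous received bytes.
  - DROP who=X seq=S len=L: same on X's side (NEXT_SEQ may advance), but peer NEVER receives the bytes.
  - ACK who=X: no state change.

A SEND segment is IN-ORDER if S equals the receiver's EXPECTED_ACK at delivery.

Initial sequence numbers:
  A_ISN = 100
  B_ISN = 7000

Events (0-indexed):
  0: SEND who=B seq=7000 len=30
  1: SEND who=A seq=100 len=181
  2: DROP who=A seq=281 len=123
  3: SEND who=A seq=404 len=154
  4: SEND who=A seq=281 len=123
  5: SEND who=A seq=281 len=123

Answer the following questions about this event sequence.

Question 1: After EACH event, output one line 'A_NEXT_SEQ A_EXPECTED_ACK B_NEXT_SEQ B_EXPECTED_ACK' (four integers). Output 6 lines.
100 7030 7030 100
281 7030 7030 281
404 7030 7030 281
558 7030 7030 281
558 7030 7030 558
558 7030 7030 558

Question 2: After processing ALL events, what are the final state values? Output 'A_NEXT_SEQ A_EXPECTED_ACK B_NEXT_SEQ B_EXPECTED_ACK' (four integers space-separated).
After event 0: A_seq=100 A_ack=7030 B_seq=7030 B_ack=100
After event 1: A_seq=281 A_ack=7030 B_seq=7030 B_ack=281
After event 2: A_seq=404 A_ack=7030 B_seq=7030 B_ack=281
After event 3: A_seq=558 A_ack=7030 B_seq=7030 B_ack=281
After event 4: A_seq=558 A_ack=7030 B_seq=7030 B_ack=558
After event 5: A_seq=558 A_ack=7030 B_seq=7030 B_ack=558

Answer: 558 7030 7030 558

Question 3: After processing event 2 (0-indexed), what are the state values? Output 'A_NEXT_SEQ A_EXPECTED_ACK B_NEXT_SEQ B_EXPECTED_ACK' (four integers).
After event 0: A_seq=100 A_ack=7030 B_seq=7030 B_ack=100
After event 1: A_seq=281 A_ack=7030 B_seq=7030 B_ack=281
After event 2: A_seq=404 A_ack=7030 B_seq=7030 B_ack=281

404 7030 7030 281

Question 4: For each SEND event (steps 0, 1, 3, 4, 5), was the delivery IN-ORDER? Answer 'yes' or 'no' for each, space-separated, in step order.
Step 0: SEND seq=7000 -> in-order
Step 1: SEND seq=100 -> in-order
Step 3: SEND seq=404 -> out-of-order
Step 4: SEND seq=281 -> in-order
Step 5: SEND seq=281 -> out-of-order

Answer: yes yes no yes no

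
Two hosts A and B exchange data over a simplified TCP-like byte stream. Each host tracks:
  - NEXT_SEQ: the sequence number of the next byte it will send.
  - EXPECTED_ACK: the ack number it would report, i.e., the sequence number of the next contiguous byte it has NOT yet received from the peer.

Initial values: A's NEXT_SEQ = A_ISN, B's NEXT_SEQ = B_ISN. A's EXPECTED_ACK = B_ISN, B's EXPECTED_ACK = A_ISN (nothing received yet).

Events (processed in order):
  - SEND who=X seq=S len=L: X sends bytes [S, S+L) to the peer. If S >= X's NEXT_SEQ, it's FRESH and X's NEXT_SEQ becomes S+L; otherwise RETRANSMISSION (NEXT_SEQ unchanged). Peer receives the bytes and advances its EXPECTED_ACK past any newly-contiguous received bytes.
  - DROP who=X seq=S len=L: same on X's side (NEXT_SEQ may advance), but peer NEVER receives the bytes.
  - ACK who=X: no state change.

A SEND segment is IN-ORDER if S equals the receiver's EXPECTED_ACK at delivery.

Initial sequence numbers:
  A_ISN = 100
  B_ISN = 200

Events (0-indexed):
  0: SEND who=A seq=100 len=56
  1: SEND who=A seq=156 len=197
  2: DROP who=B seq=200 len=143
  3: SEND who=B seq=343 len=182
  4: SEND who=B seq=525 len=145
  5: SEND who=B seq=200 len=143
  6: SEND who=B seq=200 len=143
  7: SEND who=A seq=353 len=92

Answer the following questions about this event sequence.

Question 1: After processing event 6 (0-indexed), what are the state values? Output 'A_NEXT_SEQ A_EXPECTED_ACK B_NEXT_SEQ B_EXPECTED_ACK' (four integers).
After event 0: A_seq=156 A_ack=200 B_seq=200 B_ack=156
After event 1: A_seq=353 A_ack=200 B_seq=200 B_ack=353
After event 2: A_seq=353 A_ack=200 B_seq=343 B_ack=353
After event 3: A_seq=353 A_ack=200 B_seq=525 B_ack=353
After event 4: A_seq=353 A_ack=200 B_seq=670 B_ack=353
After event 5: A_seq=353 A_ack=670 B_seq=670 B_ack=353
After event 6: A_seq=353 A_ack=670 B_seq=670 B_ack=353

353 670 670 353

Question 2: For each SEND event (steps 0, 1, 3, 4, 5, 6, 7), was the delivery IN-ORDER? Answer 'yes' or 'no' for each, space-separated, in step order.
Step 0: SEND seq=100 -> in-order
Step 1: SEND seq=156 -> in-order
Step 3: SEND seq=343 -> out-of-order
Step 4: SEND seq=525 -> out-of-order
Step 5: SEND seq=200 -> in-order
Step 6: SEND seq=200 -> out-of-order
Step 7: SEND seq=353 -> in-order

Answer: yes yes no no yes no yes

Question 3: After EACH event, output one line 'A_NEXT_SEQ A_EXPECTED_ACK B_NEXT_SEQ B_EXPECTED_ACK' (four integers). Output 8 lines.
156 200 200 156
353 200 200 353
353 200 343 353
353 200 525 353
353 200 670 353
353 670 670 353
353 670 670 353
445 670 670 445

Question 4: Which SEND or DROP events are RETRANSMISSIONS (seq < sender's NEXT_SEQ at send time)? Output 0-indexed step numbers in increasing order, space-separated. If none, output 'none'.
Step 0: SEND seq=100 -> fresh
Step 1: SEND seq=156 -> fresh
Step 2: DROP seq=200 -> fresh
Step 3: SEND seq=343 -> fresh
Step 4: SEND seq=525 -> fresh
Step 5: SEND seq=200 -> retransmit
Step 6: SEND seq=200 -> retransmit
Step 7: SEND seq=353 -> fresh

Answer: 5 6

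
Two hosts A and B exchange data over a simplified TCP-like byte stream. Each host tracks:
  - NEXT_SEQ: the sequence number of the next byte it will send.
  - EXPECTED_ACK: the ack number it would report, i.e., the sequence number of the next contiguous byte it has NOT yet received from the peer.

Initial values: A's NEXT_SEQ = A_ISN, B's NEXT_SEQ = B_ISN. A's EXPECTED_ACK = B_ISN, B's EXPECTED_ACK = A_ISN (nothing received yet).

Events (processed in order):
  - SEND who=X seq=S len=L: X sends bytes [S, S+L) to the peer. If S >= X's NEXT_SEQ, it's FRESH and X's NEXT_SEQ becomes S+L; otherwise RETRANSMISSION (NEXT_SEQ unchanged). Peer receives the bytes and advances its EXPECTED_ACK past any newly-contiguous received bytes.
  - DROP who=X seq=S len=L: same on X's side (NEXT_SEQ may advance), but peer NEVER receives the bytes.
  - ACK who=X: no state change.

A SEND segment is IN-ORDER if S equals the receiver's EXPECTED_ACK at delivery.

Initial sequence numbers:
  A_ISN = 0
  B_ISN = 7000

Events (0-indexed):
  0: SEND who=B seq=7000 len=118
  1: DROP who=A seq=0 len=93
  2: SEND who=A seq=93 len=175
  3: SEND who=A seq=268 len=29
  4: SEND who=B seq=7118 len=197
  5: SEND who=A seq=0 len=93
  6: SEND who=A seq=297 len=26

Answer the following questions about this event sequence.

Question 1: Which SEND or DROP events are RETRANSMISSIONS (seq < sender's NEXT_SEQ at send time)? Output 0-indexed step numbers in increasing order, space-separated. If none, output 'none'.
Step 0: SEND seq=7000 -> fresh
Step 1: DROP seq=0 -> fresh
Step 2: SEND seq=93 -> fresh
Step 3: SEND seq=268 -> fresh
Step 4: SEND seq=7118 -> fresh
Step 5: SEND seq=0 -> retransmit
Step 6: SEND seq=297 -> fresh

Answer: 5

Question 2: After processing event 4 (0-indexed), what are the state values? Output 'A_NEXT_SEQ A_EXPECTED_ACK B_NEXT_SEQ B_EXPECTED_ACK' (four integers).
After event 0: A_seq=0 A_ack=7118 B_seq=7118 B_ack=0
After event 1: A_seq=93 A_ack=7118 B_seq=7118 B_ack=0
After event 2: A_seq=268 A_ack=7118 B_seq=7118 B_ack=0
After event 3: A_seq=297 A_ack=7118 B_seq=7118 B_ack=0
After event 4: A_seq=297 A_ack=7315 B_seq=7315 B_ack=0

297 7315 7315 0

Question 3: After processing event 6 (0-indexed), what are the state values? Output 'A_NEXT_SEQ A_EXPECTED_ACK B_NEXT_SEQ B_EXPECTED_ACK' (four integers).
After event 0: A_seq=0 A_ack=7118 B_seq=7118 B_ack=0
After event 1: A_seq=93 A_ack=7118 B_seq=7118 B_ack=0
After event 2: A_seq=268 A_ack=7118 B_seq=7118 B_ack=0
After event 3: A_seq=297 A_ack=7118 B_seq=7118 B_ack=0
After event 4: A_seq=297 A_ack=7315 B_seq=7315 B_ack=0
After event 5: A_seq=297 A_ack=7315 B_seq=7315 B_ack=297
After event 6: A_seq=323 A_ack=7315 B_seq=7315 B_ack=323

323 7315 7315 323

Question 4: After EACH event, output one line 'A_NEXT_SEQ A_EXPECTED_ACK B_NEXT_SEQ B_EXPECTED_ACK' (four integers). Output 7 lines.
0 7118 7118 0
93 7118 7118 0
268 7118 7118 0
297 7118 7118 0
297 7315 7315 0
297 7315 7315 297
323 7315 7315 323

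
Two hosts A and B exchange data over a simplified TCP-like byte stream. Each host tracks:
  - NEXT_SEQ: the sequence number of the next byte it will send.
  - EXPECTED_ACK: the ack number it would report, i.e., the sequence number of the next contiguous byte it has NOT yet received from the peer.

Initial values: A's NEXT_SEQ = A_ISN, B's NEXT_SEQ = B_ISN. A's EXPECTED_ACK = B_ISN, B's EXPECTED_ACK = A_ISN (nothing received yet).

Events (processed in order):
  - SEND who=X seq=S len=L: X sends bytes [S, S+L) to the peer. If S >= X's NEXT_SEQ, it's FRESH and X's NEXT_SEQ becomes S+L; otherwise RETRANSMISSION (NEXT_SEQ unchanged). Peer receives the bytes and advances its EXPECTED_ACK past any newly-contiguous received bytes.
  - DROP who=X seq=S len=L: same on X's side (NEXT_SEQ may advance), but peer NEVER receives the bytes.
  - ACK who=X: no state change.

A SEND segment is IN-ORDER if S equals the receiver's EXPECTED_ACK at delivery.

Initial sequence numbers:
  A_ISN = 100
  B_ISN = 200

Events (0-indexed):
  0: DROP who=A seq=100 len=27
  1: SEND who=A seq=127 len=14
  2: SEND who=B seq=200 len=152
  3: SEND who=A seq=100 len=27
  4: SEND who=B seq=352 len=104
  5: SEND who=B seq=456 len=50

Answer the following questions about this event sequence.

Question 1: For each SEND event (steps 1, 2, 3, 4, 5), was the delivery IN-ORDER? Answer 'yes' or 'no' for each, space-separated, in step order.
Step 1: SEND seq=127 -> out-of-order
Step 2: SEND seq=200 -> in-order
Step 3: SEND seq=100 -> in-order
Step 4: SEND seq=352 -> in-order
Step 5: SEND seq=456 -> in-order

Answer: no yes yes yes yes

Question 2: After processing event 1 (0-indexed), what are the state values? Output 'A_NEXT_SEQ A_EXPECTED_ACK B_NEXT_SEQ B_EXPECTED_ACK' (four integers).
After event 0: A_seq=127 A_ack=200 B_seq=200 B_ack=100
After event 1: A_seq=141 A_ack=200 B_seq=200 B_ack=100

141 200 200 100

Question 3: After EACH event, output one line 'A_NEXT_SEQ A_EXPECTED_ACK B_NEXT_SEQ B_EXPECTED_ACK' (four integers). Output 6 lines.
127 200 200 100
141 200 200 100
141 352 352 100
141 352 352 141
141 456 456 141
141 506 506 141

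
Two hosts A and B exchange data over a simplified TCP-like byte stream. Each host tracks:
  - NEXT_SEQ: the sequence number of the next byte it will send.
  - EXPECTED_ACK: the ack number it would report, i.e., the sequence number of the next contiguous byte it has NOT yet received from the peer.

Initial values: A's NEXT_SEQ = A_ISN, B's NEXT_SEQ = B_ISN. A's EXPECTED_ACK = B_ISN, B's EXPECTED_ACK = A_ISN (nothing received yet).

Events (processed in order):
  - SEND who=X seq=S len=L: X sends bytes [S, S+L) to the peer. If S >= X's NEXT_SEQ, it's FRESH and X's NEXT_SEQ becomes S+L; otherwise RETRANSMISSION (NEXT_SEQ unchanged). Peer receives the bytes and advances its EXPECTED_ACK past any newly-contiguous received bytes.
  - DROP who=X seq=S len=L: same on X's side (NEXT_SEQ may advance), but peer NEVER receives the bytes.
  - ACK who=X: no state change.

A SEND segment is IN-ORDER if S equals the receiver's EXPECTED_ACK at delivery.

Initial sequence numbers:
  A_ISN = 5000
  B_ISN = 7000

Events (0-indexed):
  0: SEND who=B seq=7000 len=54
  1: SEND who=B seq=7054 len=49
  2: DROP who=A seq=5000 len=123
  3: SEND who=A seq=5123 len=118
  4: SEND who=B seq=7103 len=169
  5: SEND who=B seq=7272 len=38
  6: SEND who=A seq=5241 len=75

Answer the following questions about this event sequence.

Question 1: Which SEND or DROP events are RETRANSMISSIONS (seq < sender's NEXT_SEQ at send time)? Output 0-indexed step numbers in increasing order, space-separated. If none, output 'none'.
Answer: none

Derivation:
Step 0: SEND seq=7000 -> fresh
Step 1: SEND seq=7054 -> fresh
Step 2: DROP seq=5000 -> fresh
Step 3: SEND seq=5123 -> fresh
Step 4: SEND seq=7103 -> fresh
Step 5: SEND seq=7272 -> fresh
Step 6: SEND seq=5241 -> fresh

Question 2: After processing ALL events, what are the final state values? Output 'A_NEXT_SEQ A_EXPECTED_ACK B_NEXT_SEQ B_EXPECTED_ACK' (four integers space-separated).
After event 0: A_seq=5000 A_ack=7054 B_seq=7054 B_ack=5000
After event 1: A_seq=5000 A_ack=7103 B_seq=7103 B_ack=5000
After event 2: A_seq=5123 A_ack=7103 B_seq=7103 B_ack=5000
After event 3: A_seq=5241 A_ack=7103 B_seq=7103 B_ack=5000
After event 4: A_seq=5241 A_ack=7272 B_seq=7272 B_ack=5000
After event 5: A_seq=5241 A_ack=7310 B_seq=7310 B_ack=5000
After event 6: A_seq=5316 A_ack=7310 B_seq=7310 B_ack=5000

Answer: 5316 7310 7310 5000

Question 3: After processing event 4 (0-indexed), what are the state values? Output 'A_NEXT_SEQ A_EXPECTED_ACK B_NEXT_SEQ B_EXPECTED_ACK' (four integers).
After event 0: A_seq=5000 A_ack=7054 B_seq=7054 B_ack=5000
After event 1: A_seq=5000 A_ack=7103 B_seq=7103 B_ack=5000
After event 2: A_seq=5123 A_ack=7103 B_seq=7103 B_ack=5000
After event 3: A_seq=5241 A_ack=7103 B_seq=7103 B_ack=5000
After event 4: A_seq=5241 A_ack=7272 B_seq=7272 B_ack=5000

5241 7272 7272 5000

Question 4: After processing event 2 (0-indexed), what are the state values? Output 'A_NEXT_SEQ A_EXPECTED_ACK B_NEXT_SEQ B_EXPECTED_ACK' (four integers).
After event 0: A_seq=5000 A_ack=7054 B_seq=7054 B_ack=5000
After event 1: A_seq=5000 A_ack=7103 B_seq=7103 B_ack=5000
After event 2: A_seq=5123 A_ack=7103 B_seq=7103 B_ack=5000

5123 7103 7103 5000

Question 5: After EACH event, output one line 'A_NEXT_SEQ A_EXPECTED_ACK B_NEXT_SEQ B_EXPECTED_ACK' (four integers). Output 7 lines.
5000 7054 7054 5000
5000 7103 7103 5000
5123 7103 7103 5000
5241 7103 7103 5000
5241 7272 7272 5000
5241 7310 7310 5000
5316 7310 7310 5000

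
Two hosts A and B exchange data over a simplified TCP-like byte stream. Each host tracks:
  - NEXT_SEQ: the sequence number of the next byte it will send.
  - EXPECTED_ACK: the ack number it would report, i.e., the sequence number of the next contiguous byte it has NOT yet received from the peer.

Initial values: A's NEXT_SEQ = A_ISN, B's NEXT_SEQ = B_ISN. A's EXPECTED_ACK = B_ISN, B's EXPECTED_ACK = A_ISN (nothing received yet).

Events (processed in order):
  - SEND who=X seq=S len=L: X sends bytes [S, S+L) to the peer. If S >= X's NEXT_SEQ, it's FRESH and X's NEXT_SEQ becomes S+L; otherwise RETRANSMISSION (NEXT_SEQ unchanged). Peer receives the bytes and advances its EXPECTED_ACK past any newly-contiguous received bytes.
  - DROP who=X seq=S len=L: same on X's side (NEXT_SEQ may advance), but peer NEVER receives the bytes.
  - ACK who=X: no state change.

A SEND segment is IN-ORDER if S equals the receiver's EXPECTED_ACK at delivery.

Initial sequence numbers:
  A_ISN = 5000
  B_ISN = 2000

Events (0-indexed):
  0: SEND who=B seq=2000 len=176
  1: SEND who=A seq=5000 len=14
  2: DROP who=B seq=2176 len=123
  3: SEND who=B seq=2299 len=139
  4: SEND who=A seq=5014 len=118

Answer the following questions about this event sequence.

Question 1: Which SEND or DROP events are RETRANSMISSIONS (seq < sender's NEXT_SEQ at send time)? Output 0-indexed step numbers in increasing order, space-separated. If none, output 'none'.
Step 0: SEND seq=2000 -> fresh
Step 1: SEND seq=5000 -> fresh
Step 2: DROP seq=2176 -> fresh
Step 3: SEND seq=2299 -> fresh
Step 4: SEND seq=5014 -> fresh

Answer: none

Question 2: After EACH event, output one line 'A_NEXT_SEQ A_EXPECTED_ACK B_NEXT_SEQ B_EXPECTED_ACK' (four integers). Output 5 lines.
5000 2176 2176 5000
5014 2176 2176 5014
5014 2176 2299 5014
5014 2176 2438 5014
5132 2176 2438 5132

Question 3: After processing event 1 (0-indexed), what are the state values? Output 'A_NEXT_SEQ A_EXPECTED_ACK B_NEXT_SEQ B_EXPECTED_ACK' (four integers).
After event 0: A_seq=5000 A_ack=2176 B_seq=2176 B_ack=5000
After event 1: A_seq=5014 A_ack=2176 B_seq=2176 B_ack=5014

5014 2176 2176 5014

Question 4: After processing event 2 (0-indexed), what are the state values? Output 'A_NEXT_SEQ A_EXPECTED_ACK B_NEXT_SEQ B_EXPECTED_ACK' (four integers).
After event 0: A_seq=5000 A_ack=2176 B_seq=2176 B_ack=5000
After event 1: A_seq=5014 A_ack=2176 B_seq=2176 B_ack=5014
After event 2: A_seq=5014 A_ack=2176 B_seq=2299 B_ack=5014

5014 2176 2299 5014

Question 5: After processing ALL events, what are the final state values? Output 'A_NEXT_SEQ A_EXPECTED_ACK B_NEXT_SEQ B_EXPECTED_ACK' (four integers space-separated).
Answer: 5132 2176 2438 5132

Derivation:
After event 0: A_seq=5000 A_ack=2176 B_seq=2176 B_ack=5000
After event 1: A_seq=5014 A_ack=2176 B_seq=2176 B_ack=5014
After event 2: A_seq=5014 A_ack=2176 B_seq=2299 B_ack=5014
After event 3: A_seq=5014 A_ack=2176 B_seq=2438 B_ack=5014
After event 4: A_seq=5132 A_ack=2176 B_seq=2438 B_ack=5132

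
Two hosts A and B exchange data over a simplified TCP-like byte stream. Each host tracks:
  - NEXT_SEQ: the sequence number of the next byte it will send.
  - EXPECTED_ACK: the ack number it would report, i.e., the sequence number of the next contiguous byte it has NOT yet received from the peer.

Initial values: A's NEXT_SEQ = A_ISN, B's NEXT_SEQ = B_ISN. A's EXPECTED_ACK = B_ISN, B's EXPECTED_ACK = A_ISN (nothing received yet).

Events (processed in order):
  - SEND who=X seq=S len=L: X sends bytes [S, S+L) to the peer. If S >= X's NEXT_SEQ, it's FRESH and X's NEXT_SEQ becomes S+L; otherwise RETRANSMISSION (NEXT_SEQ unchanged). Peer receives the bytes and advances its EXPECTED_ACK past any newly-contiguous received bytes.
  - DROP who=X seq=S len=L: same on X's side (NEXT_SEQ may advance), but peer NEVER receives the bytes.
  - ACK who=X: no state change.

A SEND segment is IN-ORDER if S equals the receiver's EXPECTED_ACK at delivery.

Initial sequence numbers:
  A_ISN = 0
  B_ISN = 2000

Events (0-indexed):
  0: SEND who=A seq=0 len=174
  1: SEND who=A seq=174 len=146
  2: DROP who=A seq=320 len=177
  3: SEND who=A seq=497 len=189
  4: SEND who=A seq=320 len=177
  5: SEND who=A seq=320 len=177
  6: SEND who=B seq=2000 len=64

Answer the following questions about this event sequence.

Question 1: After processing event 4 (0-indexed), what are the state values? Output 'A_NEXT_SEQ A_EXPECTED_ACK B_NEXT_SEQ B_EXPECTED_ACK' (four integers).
After event 0: A_seq=174 A_ack=2000 B_seq=2000 B_ack=174
After event 1: A_seq=320 A_ack=2000 B_seq=2000 B_ack=320
After event 2: A_seq=497 A_ack=2000 B_seq=2000 B_ack=320
After event 3: A_seq=686 A_ack=2000 B_seq=2000 B_ack=320
After event 4: A_seq=686 A_ack=2000 B_seq=2000 B_ack=686

686 2000 2000 686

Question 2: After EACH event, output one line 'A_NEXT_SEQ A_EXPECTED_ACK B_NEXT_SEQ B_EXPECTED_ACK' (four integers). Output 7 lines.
174 2000 2000 174
320 2000 2000 320
497 2000 2000 320
686 2000 2000 320
686 2000 2000 686
686 2000 2000 686
686 2064 2064 686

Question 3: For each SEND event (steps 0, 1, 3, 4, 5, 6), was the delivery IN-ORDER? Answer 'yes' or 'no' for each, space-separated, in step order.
Step 0: SEND seq=0 -> in-order
Step 1: SEND seq=174 -> in-order
Step 3: SEND seq=497 -> out-of-order
Step 4: SEND seq=320 -> in-order
Step 5: SEND seq=320 -> out-of-order
Step 6: SEND seq=2000 -> in-order

Answer: yes yes no yes no yes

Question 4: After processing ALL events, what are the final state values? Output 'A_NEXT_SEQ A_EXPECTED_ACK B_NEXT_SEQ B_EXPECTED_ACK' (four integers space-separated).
Answer: 686 2064 2064 686

Derivation:
After event 0: A_seq=174 A_ack=2000 B_seq=2000 B_ack=174
After event 1: A_seq=320 A_ack=2000 B_seq=2000 B_ack=320
After event 2: A_seq=497 A_ack=2000 B_seq=2000 B_ack=320
After event 3: A_seq=686 A_ack=2000 B_seq=2000 B_ack=320
After event 4: A_seq=686 A_ack=2000 B_seq=2000 B_ack=686
After event 5: A_seq=686 A_ack=2000 B_seq=2000 B_ack=686
After event 6: A_seq=686 A_ack=2064 B_seq=2064 B_ack=686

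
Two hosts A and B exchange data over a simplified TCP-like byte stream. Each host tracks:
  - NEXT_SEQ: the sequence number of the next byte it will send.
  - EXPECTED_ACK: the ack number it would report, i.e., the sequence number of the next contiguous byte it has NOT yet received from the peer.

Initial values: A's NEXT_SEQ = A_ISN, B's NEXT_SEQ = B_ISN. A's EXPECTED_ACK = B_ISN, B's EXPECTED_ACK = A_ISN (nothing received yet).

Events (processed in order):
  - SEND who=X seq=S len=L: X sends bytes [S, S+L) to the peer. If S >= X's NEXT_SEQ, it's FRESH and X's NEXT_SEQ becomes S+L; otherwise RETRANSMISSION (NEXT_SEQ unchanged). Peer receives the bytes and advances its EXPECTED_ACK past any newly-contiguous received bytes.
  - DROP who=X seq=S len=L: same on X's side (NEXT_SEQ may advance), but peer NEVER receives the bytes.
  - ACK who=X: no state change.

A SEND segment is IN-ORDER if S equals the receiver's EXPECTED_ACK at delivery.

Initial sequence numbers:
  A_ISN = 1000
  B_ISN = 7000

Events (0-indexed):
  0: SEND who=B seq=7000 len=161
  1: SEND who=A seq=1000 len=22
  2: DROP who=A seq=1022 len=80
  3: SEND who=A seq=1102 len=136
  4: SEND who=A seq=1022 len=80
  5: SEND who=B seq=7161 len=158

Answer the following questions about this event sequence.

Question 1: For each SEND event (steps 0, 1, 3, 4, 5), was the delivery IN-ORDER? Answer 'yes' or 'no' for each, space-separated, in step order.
Answer: yes yes no yes yes

Derivation:
Step 0: SEND seq=7000 -> in-order
Step 1: SEND seq=1000 -> in-order
Step 3: SEND seq=1102 -> out-of-order
Step 4: SEND seq=1022 -> in-order
Step 5: SEND seq=7161 -> in-order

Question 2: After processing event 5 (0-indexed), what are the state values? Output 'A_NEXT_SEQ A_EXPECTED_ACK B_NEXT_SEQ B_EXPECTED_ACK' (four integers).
After event 0: A_seq=1000 A_ack=7161 B_seq=7161 B_ack=1000
After event 1: A_seq=1022 A_ack=7161 B_seq=7161 B_ack=1022
After event 2: A_seq=1102 A_ack=7161 B_seq=7161 B_ack=1022
After event 3: A_seq=1238 A_ack=7161 B_seq=7161 B_ack=1022
After event 4: A_seq=1238 A_ack=7161 B_seq=7161 B_ack=1238
After event 5: A_seq=1238 A_ack=7319 B_seq=7319 B_ack=1238

1238 7319 7319 1238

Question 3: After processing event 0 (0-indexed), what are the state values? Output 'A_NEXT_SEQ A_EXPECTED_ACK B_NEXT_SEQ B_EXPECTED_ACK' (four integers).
After event 0: A_seq=1000 A_ack=7161 B_seq=7161 B_ack=1000

1000 7161 7161 1000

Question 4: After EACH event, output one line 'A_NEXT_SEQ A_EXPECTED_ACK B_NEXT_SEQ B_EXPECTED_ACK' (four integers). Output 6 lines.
1000 7161 7161 1000
1022 7161 7161 1022
1102 7161 7161 1022
1238 7161 7161 1022
1238 7161 7161 1238
1238 7319 7319 1238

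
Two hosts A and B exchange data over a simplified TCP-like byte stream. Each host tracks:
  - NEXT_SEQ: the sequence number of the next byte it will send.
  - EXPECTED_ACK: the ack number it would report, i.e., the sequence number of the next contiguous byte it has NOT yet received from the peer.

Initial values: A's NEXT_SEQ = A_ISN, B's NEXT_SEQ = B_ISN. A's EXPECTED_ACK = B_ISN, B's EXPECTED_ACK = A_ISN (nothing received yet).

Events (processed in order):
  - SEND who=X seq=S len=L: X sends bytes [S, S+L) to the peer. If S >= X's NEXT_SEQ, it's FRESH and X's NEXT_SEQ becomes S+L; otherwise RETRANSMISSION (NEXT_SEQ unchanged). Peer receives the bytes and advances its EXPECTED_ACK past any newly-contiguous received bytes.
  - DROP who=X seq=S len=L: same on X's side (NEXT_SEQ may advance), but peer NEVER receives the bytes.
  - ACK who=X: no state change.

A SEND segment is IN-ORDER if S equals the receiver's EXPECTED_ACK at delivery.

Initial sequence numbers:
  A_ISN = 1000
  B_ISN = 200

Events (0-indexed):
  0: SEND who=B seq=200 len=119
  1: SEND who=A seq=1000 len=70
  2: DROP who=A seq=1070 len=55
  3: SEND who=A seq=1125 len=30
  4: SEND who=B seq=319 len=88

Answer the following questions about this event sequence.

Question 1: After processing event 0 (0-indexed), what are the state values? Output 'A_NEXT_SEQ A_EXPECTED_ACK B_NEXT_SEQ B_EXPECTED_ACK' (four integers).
After event 0: A_seq=1000 A_ack=319 B_seq=319 B_ack=1000

1000 319 319 1000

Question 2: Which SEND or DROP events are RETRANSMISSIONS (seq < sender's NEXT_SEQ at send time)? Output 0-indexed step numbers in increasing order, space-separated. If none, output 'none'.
Step 0: SEND seq=200 -> fresh
Step 1: SEND seq=1000 -> fresh
Step 2: DROP seq=1070 -> fresh
Step 3: SEND seq=1125 -> fresh
Step 4: SEND seq=319 -> fresh

Answer: none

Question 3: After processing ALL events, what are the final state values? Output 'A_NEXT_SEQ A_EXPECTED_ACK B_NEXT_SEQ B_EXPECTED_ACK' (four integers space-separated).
After event 0: A_seq=1000 A_ack=319 B_seq=319 B_ack=1000
After event 1: A_seq=1070 A_ack=319 B_seq=319 B_ack=1070
After event 2: A_seq=1125 A_ack=319 B_seq=319 B_ack=1070
After event 3: A_seq=1155 A_ack=319 B_seq=319 B_ack=1070
After event 4: A_seq=1155 A_ack=407 B_seq=407 B_ack=1070

Answer: 1155 407 407 1070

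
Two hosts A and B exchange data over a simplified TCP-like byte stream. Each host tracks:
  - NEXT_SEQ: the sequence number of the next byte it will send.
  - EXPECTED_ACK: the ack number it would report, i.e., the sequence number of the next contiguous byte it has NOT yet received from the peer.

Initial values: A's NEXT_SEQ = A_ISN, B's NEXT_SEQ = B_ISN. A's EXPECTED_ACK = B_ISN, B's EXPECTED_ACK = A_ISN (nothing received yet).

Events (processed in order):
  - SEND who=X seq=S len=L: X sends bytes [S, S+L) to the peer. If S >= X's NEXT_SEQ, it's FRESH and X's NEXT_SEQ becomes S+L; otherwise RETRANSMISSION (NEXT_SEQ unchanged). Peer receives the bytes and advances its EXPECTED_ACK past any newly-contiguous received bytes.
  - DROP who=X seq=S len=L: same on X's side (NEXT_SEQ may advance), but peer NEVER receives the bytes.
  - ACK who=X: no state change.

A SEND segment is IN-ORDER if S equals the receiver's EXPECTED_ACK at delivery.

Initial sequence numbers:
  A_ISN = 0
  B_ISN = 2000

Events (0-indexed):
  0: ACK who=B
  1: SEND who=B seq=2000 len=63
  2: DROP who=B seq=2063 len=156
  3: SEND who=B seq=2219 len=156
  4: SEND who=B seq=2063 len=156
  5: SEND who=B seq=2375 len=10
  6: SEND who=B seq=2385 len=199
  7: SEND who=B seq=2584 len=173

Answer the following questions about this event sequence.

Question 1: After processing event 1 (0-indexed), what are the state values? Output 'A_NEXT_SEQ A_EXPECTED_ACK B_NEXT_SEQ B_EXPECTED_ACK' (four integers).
After event 0: A_seq=0 A_ack=2000 B_seq=2000 B_ack=0
After event 1: A_seq=0 A_ack=2063 B_seq=2063 B_ack=0

0 2063 2063 0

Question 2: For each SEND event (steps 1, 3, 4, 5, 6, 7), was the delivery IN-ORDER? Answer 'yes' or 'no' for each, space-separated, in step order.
Step 1: SEND seq=2000 -> in-order
Step 3: SEND seq=2219 -> out-of-order
Step 4: SEND seq=2063 -> in-order
Step 5: SEND seq=2375 -> in-order
Step 6: SEND seq=2385 -> in-order
Step 7: SEND seq=2584 -> in-order

Answer: yes no yes yes yes yes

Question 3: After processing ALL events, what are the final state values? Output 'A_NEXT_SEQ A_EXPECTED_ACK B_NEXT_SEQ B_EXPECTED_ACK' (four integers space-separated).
After event 0: A_seq=0 A_ack=2000 B_seq=2000 B_ack=0
After event 1: A_seq=0 A_ack=2063 B_seq=2063 B_ack=0
After event 2: A_seq=0 A_ack=2063 B_seq=2219 B_ack=0
After event 3: A_seq=0 A_ack=2063 B_seq=2375 B_ack=0
After event 4: A_seq=0 A_ack=2375 B_seq=2375 B_ack=0
After event 5: A_seq=0 A_ack=2385 B_seq=2385 B_ack=0
After event 6: A_seq=0 A_ack=2584 B_seq=2584 B_ack=0
After event 7: A_seq=0 A_ack=2757 B_seq=2757 B_ack=0

Answer: 0 2757 2757 0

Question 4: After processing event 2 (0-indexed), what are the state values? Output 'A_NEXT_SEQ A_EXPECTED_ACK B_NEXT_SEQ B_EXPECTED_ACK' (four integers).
After event 0: A_seq=0 A_ack=2000 B_seq=2000 B_ack=0
After event 1: A_seq=0 A_ack=2063 B_seq=2063 B_ack=0
After event 2: A_seq=0 A_ack=2063 B_seq=2219 B_ack=0

0 2063 2219 0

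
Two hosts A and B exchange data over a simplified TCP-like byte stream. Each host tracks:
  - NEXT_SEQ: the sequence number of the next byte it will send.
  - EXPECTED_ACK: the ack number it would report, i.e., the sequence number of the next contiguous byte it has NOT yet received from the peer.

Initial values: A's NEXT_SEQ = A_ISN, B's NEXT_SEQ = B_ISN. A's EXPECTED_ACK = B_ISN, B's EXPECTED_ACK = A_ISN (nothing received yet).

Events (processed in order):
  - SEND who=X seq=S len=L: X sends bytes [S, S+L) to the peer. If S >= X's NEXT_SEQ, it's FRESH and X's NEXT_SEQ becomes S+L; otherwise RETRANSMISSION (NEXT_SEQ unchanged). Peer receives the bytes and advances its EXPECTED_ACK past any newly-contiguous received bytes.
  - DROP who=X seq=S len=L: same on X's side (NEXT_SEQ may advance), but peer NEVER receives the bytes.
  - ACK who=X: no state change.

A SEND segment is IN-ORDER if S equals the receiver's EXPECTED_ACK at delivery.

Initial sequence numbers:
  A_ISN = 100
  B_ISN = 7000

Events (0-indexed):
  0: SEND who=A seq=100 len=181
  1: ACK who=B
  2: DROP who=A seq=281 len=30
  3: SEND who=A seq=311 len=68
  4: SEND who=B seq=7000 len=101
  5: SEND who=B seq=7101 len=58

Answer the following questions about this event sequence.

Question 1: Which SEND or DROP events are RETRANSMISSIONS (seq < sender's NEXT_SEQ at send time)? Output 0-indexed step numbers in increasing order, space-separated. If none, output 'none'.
Step 0: SEND seq=100 -> fresh
Step 2: DROP seq=281 -> fresh
Step 3: SEND seq=311 -> fresh
Step 4: SEND seq=7000 -> fresh
Step 5: SEND seq=7101 -> fresh

Answer: none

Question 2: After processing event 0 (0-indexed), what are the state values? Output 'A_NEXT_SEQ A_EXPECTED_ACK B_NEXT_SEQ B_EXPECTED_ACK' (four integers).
After event 0: A_seq=281 A_ack=7000 B_seq=7000 B_ack=281

281 7000 7000 281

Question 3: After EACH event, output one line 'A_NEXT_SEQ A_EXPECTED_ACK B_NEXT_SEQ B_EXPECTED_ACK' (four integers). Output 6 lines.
281 7000 7000 281
281 7000 7000 281
311 7000 7000 281
379 7000 7000 281
379 7101 7101 281
379 7159 7159 281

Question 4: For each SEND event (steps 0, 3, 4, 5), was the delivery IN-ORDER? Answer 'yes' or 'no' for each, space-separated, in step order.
Step 0: SEND seq=100 -> in-order
Step 3: SEND seq=311 -> out-of-order
Step 4: SEND seq=7000 -> in-order
Step 5: SEND seq=7101 -> in-order

Answer: yes no yes yes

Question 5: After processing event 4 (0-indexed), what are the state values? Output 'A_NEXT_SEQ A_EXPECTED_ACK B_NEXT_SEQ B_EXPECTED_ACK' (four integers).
After event 0: A_seq=281 A_ack=7000 B_seq=7000 B_ack=281
After event 1: A_seq=281 A_ack=7000 B_seq=7000 B_ack=281
After event 2: A_seq=311 A_ack=7000 B_seq=7000 B_ack=281
After event 3: A_seq=379 A_ack=7000 B_seq=7000 B_ack=281
After event 4: A_seq=379 A_ack=7101 B_seq=7101 B_ack=281

379 7101 7101 281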